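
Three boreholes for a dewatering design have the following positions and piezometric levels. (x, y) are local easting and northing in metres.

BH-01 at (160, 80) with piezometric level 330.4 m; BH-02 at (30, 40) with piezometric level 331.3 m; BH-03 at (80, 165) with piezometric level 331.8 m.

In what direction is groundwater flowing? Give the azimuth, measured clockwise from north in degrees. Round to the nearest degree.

130°

With h = a·x + b·y + c and BH-01 as origin, the differences give:
  (-130)·a + (-40)·b = +0.9
  (-80)·a + 85·b = +1.4
Eliminate b (×85 and ×(-40), subtract): -14250·a = 132.50 → a = ∂h/∂x = -0.009298
Back-substitute: b = ∂h/∂y = +0.007719.
Flow direction (−∇h) has components (+0.009298 E, -0.007719 N).
Azimuth = atan2(E, N) = atan2(+0.009298, -0.007719) = 129.7° ≈ 130°.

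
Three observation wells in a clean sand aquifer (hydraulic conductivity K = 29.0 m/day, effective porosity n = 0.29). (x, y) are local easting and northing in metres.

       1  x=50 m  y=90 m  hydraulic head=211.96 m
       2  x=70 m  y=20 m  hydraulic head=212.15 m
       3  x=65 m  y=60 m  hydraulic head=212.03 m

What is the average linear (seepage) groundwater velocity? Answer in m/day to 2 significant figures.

0.37 m/day

Three-point gradient (reference 1): Δ to 2 = (20, -70, +0.19), Δ to 3 = (15, -30, +0.07).
∂h/∂x = -0.001778, ∂h/∂y = -0.003222 (det = 450).
|∇h| = √(-0.001778² + -0.003222²) = 0.00368
Seepage velocity v = K·i/n = 29.0 × 0.00368 / 0.29 = 0.368 m/day.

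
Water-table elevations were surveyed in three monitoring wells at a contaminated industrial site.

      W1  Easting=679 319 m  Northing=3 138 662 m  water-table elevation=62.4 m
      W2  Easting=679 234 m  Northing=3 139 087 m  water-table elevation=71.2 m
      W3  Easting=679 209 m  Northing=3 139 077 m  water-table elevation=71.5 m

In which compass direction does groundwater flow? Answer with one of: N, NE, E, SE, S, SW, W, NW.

With h = a·x + b·y + c and W1 as origin, the differences give:
  (-85)·a + 425·b = +8.8
  (-110)·a + 415·b = +9.1
Eliminate b (×415 and ×425, subtract): 11475·a = -215.50 → a = ∂h/∂x = -0.01878
Back-substitute: b = ∂h/∂y = +0.01695.
Flow = −∇h = (+0.01878 east, -0.01695 north), which points southeast.

SE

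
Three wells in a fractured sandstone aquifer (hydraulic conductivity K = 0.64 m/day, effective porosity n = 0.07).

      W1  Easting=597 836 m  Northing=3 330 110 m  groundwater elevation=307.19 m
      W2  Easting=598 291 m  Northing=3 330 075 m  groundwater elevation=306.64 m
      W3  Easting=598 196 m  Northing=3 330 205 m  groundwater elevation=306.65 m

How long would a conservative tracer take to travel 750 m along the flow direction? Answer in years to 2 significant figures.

150 years

With h = a·x + b·y + c and W1 as origin, the differences give:
  455·a + (-35)·b = -0.55
  360·a + 95·b = -0.54
Eliminate b (×95 and ×(-35), subtract): 55825·a = -71.150 → a = ∂h/∂x = -0.001275
Back-substitute: b = ∂h/∂y = -0.0008545.
|∇h| = √(-0.001275² + -0.0008545²) = 0.001535
Seepage velocity v = K·i/n = 0.64 × 0.001535 / 0.07 = 0.01403 m/day.
t = 750 / 0.01403 = 5.346e+04 days = 146 years.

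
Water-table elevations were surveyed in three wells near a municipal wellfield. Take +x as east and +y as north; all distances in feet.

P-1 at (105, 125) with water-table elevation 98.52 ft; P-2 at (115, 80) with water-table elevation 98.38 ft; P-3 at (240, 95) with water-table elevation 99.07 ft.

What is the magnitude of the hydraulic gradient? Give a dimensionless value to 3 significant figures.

Differences from P-1: to P-2 (Δx, Δy, Δh) = (10, -45, -0.14); to P-3 = (135, -30, +0.55).
Solve a·Δx + b·Δy = Δh: det = 10·(-30) − 135·(-45) = 5775.
∂h/∂x = [(-0.14)·(-30) − (+0.55)·(-45)] / 5775 = +0.005013
∂h/∂y = [10·(+0.55) − 135·(-0.14)] / 5775 = +0.004225
|∇h| = √(0.005013² + 0.004225²) = 0.006556

0.00656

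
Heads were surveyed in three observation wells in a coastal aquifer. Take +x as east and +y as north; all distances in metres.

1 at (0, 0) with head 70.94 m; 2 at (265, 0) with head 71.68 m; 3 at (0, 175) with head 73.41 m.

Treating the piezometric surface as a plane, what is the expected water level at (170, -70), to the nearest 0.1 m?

∂h/∂x = (71.68 − 70.94) / (265 − 0) = +0.002792
∂h/∂y = (73.41 − 70.94) / (175 − 0) = +0.01411
h(170, -70) = 70.94 + (+0.002792)·(170) + (+0.01411)·(-70) = 70.94 +0.475 -0.988 = 70.427 m.

70.4 m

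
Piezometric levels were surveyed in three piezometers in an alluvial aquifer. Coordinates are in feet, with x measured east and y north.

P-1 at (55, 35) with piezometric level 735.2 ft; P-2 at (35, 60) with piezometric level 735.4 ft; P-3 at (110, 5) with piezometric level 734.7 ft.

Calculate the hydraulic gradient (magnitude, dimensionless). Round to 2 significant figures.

0.0085

With h = a·x + b·y + c and P-1 as origin, the differences give:
  (-20)·a + 25·b = +0.2
  55·a + (-30)·b = -0.5
Eliminate b (×(-30) and ×25, subtract): -775·a = 6.50 → a = ∂h/∂x = -0.008387
Back-substitute: b = ∂h/∂y = +0.001290.
|∇h| = √(-0.008387² + 0.001290²) = 0.008486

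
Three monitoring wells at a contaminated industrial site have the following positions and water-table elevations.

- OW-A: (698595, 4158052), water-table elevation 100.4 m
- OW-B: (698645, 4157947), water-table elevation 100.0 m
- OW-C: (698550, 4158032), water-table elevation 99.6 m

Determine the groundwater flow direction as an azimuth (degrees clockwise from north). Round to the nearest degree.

Taking OW-A as reference: OW-B−OW-A = (50, -105, -0.4); OW-C−OW-A = (-45, -20, -0.8).
Solve a·Δx + b·Δy = Δh: det = 50·(-20) − (-45)·(-105) = -5725.
∂h/∂x = [(-0.4)·(-20) − (-0.8)·(-105)] / -5725 = +0.01328
∂h/∂y = [50·(-0.8) − (-45)·(-0.4)] / -5725 = +0.01013
Flow direction (−∇h) has components (-0.01328 E, -0.01013 N).
Azimuth = atan2(E, N) = atan2(-0.01328, -0.01013) = 232.7° ≈ 233°.

233°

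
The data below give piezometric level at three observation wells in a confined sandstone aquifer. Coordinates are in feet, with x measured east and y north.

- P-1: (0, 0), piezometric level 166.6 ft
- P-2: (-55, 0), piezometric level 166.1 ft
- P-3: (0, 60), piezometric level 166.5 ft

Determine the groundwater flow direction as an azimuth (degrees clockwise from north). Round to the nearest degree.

280°

∂h/∂x = (166.1 − 166.6) / (-55 − 0) = +0.009091
∂h/∂y = (166.5 − 166.6) / (60 − 0) = -0.001667
Flow direction (−∇h) has components (-0.009091 E, +0.001667 N).
Azimuth = atan2(E, N) = atan2(-0.009091, +0.001667) = 280.4° ≈ 280°.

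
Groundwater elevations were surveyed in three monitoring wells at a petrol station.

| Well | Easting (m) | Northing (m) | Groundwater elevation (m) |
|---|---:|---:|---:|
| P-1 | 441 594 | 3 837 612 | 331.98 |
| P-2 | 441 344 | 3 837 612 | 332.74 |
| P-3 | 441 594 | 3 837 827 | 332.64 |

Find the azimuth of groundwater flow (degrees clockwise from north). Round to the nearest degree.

∂h/∂x = (332.74 − 331.98) / (441344 − 441594) = -0.003040
∂h/∂y = (332.64 − 331.98) / (3837827 − 3837612) = +0.003070
Flow direction (−∇h) has components (+0.003040 E, -0.003070 N).
Azimuth = atan2(E, N) = atan2(+0.003040, -0.003070) = 135.3° ≈ 135°.

135°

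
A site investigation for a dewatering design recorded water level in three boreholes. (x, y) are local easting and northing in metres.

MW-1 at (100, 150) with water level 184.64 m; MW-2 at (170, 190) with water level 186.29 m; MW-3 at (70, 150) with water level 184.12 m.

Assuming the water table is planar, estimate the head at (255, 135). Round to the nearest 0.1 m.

187.2 m

Differences from MW-1: to MW-2 (Δx, Δy, Δh) = (70, 40, +1.65); to MW-3 = (-30, 0, -0.52).
Solve a·Δx + b·Δy = Δh: det = 70·0 − (-30)·40 = 1200.
∂h/∂x = [(+1.65)·0 − (-0.52)·40] / 1200 = +0.01733
∂h/∂y = [70·(-0.52) − (-30)·(+1.65)] / 1200 = +0.01092
h(255, 135) = 184.64 + (+0.01733)·(155) + (+0.01092)·(-15) = 184.64 +2.687 -0.164 = 187.163 m.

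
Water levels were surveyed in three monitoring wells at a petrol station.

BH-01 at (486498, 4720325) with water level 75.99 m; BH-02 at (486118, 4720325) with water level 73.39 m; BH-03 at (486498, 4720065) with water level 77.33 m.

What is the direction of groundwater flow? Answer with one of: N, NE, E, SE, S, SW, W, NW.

NW

∂h/∂x = (73.39 − 75.99) / (486118 − 486498) = +0.006842
∂h/∂y = (77.33 − 75.99) / (4720065 − 4720325) = -0.005154
Flow = −∇h = (-0.006842 east, +0.005154 north), which points northwest.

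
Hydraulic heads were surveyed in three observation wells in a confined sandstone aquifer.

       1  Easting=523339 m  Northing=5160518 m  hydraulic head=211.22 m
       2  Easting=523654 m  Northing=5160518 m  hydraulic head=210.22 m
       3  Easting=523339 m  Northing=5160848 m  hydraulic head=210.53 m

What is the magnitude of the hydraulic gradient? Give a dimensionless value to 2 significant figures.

∂h/∂x = (210.22 − 211.22) / (523654 − 523339) = -0.003175
∂h/∂y = (210.53 − 211.22) / (5160848 − 5160518) = -0.002091
|∇h| = √(-0.003175² + -0.002091²) = 0.003802

0.0038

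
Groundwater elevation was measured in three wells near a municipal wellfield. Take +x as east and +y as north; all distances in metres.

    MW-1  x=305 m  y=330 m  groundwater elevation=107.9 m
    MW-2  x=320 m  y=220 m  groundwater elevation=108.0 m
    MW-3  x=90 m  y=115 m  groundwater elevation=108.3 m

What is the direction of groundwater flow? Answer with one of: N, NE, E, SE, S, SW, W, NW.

NE

Taking MW-1 as reference: MW-2−MW-1 = (15, -110, +0.1); MW-3−MW-1 = (-215, -215, +0.4).
Solve a·Δx + b·Δy = Δh: det = 15·(-215) − (-215)·(-110) = -26875.
∂h/∂x = [(+0.1)·(-215) − (+0.4)·(-110)] / -26875 = -0.0008372
∂h/∂y = [15·(+0.4) − (-215)·(+0.1)] / -26875 = -0.001023
Flow = −∇h = (+0.0008372 east, +0.001023 north), which points northeast.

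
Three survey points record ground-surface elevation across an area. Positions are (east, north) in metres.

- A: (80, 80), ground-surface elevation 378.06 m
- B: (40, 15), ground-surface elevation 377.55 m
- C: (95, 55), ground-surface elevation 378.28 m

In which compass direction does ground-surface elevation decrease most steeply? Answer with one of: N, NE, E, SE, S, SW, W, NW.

W

Differences from A: to B (Δx, Δy, Δh) = (-40, -65, -0.51); to C = (15, -25, +0.22).
Determinant of the coordinate differences = (-40)·(-25) − 15·(-65) = 1975.
∂z/∂x = [(-0.51)·(-25) − (+0.22)·(-65)] / 1975 = +0.01370
∂z/∂y = [(-40)·(+0.22) − 15·(-0.51)] / 1975 = -0.0005823
Steepest decrease is along −∇f = (-0.01370 E, +0.0005823 N) → west.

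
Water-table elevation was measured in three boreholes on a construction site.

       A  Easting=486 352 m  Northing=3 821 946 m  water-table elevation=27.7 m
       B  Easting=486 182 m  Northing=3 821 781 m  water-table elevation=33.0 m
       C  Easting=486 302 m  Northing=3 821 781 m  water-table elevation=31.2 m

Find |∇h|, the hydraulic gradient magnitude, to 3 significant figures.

Taking A as reference: B−A = (-170, -165, +5.3); C−A = (-50, -165, +3.5).
Determinant of the coordinate differences = (-170)·(-165) − (-50)·(-165) = 19800.
∂h/∂x = [(+5.3)·(-165) − (+3.5)·(-165)] / 19800 = -0.01500
∂h/∂y = [(-170)·(+3.5) − (-50)·(+5.3)] / 19800 = -0.01667
|∇h| = √(-0.01500² + -0.01667²) = 0.02243

0.0224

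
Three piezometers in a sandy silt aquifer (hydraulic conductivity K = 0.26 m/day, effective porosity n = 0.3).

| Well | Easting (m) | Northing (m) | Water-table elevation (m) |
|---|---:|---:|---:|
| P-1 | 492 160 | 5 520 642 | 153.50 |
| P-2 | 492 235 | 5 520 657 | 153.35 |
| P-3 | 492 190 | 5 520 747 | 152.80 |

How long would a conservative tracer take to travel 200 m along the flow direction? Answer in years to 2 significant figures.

97 years

With h = a·x + b·y + c and P-1 as origin, the differences give:
  75·a + 15·b = -0.15
  30·a + 105·b = -0.70
Eliminate b (×105 and ×15, subtract): 7425·a = -5.250 → a = ∂h/∂x = -0.0007071
Back-substitute: b = ∂h/∂y = -0.006465.
|∇h| = √(-0.0007071² + -0.006465²) = 0.006504
Seepage velocity v = K·i/n = 0.26 × 0.006504 / 0.3 = 0.005637 m/day.
t = 200 / 0.005637 = 3.548e+04 days = 97.1 years.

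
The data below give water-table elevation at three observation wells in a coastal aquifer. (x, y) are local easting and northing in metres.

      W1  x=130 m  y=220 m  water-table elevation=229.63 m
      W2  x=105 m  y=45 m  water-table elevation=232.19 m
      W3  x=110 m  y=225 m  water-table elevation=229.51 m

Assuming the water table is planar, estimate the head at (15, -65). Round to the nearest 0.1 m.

233.6 m

With h = a·x + b·y + c and W1 as origin, the differences give:
  (-25)·a + (-175)·b = +2.56
  (-20)·a + 5·b = -0.12
Eliminate b (×5 and ×(-175), subtract): -3625·a = -8.200 → a = ∂h/∂x = +0.002262
Back-substitute: b = ∂h/∂y = -0.01495.
h(15, -65) = 229.63 + (+0.002262)·(-115) + (-0.01495)·(-285) = 229.63 -0.260 +4.261 = 233.631 m.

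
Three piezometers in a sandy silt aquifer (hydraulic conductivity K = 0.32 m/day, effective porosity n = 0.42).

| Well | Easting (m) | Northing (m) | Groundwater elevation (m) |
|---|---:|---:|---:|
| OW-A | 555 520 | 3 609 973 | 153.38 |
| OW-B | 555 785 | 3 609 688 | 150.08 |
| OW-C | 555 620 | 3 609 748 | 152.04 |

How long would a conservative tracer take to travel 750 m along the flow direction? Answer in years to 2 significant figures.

Three-point gradient (reference OW-A): Δ to OW-B = (265, -285, -3.30), Δ to OW-C = (100, -225, -1.34).
∂h/∂x = -0.01159, ∂h/∂y = +0.0008064 (det = -31125).
|∇h| = √(-0.01159² + 0.0008064²) = 0.01162
Seepage velocity v = K·i/n = 0.32 × 0.01162 / 0.42 = 0.008853 m/day.
t = 750 / 0.008853 = 8.472e+04 days = 232 years.

230 years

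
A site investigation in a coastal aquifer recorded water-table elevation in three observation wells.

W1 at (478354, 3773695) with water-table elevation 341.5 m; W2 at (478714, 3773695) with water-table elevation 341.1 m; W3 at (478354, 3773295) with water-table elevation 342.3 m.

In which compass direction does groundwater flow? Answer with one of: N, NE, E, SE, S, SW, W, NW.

∂h/∂x = (341.1 − 341.5) / (478714 − 478354) = -0.001111
∂h/∂y = (342.3 − 341.5) / (3773295 − 3773695) = -0.002000
Flow = −∇h = (+0.001111 east, +0.002000 north), which points northeast.

NE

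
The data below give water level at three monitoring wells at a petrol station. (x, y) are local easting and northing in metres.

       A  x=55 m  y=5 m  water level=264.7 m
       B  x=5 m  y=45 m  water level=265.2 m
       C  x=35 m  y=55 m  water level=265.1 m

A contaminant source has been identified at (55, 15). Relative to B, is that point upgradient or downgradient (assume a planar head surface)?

downgradient

Three-point gradient (reference A): Δ to B = (-50, 40, +0.5), Δ to C = (-20, 50, +0.4).
∂h/∂x = -0.005294, ∂h/∂y = +0.005882 (det = -1700).
Head at (55, 15) = 264.7 + (-0.005294)·(0) + (+0.005882)·(10) = 264.76 m.
That is lower than the 265.2 m at B, so the point is downgradient.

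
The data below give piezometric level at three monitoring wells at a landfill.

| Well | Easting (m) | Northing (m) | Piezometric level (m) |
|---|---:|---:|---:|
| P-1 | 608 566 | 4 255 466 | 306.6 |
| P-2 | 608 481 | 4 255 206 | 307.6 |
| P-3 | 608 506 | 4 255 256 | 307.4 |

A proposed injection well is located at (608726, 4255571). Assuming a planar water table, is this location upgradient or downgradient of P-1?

With h = a·x + b·y + c and P-1 as origin, the differences give:
  (-85)·a + (-260)·b = +1.0
  (-60)·a + (-210)·b = +0.8
Eliminate b (×(-210) and ×(-260), subtract): 2250·a = -2.00 → a = ∂h/∂x = -0.0008889
Back-substitute: b = ∂h/∂y = -0.003556.
Head at (608726, 4255571) = 306.6 + (-0.0008889)·(160) + (-0.003556)·(105) = 306.08 m.
That is lower than the 306.6 m at P-1, so the point is downgradient.

downgradient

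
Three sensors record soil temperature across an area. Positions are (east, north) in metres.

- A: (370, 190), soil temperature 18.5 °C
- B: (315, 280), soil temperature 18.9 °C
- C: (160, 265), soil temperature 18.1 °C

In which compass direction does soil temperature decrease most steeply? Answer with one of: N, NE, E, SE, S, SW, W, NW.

SW

Taking A as reference: B−A = (-55, 90, +0.4); C−A = (-210, 75, -0.4).
Solve a·Δx + b·Δy = ΔT: det = (-55)·75 − (-210)·90 = 14775.
∂T/∂x = [(+0.4)·75 − (-0.4)·90] / 14775 = +0.004467
∂T/∂y = [(-55)·(-0.4) − (-210)·(+0.4)] / 14775 = +0.007174
Steepest decrease is along −∇f = (-0.004467 E, -0.007174 N) → southwest.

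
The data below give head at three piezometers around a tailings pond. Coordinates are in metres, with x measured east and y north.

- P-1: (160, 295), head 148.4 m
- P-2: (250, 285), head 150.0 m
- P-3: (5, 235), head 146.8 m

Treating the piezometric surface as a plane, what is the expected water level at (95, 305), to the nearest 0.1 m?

147.2 m

Taking P-1 as reference: P-2−P-1 = (90, -10, +1.6); P-3−P-1 = (-155, -60, -1.6).
Determinant of the coordinate differences = 90·(-60) − (-155)·(-10) = -6950.
∂h/∂x = [(+1.6)·(-60) − (-1.6)·(-10)] / -6950 = +0.01612
∂h/∂y = [90·(-1.6) − (-155)·(+1.6)] / -6950 = -0.01496
h(95, 305) = 148.4 + (+0.01612)·(-65) + (-0.01496)·(10) = 148.4 -1.047 -0.150 = 147.203 m.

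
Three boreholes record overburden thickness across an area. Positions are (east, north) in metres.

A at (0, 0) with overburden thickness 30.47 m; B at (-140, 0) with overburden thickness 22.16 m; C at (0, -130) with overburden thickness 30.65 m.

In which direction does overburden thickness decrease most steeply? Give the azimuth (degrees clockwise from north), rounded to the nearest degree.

∂d/∂x = (22.16 − 30.47) / (-140 − 0) = +0.05936
∂d/∂y = (30.65 − 30.47) / (-130 − 0) = -0.001385
Steepest decrease is along −∇f: components (-0.05936 E, +0.001385 N).
Azimuth = atan2(-0.05936, +0.001385) = 271.3° ≈ 271°.

271°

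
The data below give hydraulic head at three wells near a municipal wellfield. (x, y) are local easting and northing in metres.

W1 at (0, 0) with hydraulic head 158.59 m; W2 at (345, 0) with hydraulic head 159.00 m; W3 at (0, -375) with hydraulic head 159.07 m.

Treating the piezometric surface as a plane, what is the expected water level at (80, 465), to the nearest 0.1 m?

∂h/∂x = (159.00 − 158.59) / (345 − 0) = +0.001188
∂h/∂y = (159.07 − 158.59) / (-375 − 0) = -0.001280
h(80, 465) = 158.59 + (+0.001188)·(80) + (-0.001280)·(465) = 158.59 +0.095 -0.595 = 158.090 m.

158.1 m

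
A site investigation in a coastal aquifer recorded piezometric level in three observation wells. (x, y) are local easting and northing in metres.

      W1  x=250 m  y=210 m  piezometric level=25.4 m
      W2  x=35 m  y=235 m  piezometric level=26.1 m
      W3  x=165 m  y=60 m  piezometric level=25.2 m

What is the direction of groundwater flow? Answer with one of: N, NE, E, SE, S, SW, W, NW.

SE

Taking W1 as reference: W2−W1 = (-215, 25, +0.7); W3−W1 = (-85, -150, -0.2).
Solve a·Δx + b·Δy = Δh: det = (-215)·(-150) − (-85)·25 = 34375.
∂h/∂x = [(+0.7)·(-150) − (-0.2)·25] / 34375 = -0.002909
∂h/∂y = [(-215)·(-0.2) − (-85)·(+0.7)] / 34375 = +0.002982
Flow = −∇h = (+0.002909 east, -0.002982 north), which points southeast.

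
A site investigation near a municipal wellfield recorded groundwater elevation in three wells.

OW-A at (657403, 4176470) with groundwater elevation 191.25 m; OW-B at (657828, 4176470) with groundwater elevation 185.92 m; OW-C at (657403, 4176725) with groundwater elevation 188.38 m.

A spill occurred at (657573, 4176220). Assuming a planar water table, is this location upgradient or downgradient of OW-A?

∂h/∂x = (185.92 − 191.25) / (657828 − 657403) = -0.01254
∂h/∂y = (188.38 − 191.25) / (4176725 − 4176470) = -0.01125
Head at (657573, 4176220) = 191.25 + (-0.01254)·(170) + (-0.01125)·(-250) = 191.93 m.
That is higher than the 191.25 m at OW-A, so the point is upgradient.

upgradient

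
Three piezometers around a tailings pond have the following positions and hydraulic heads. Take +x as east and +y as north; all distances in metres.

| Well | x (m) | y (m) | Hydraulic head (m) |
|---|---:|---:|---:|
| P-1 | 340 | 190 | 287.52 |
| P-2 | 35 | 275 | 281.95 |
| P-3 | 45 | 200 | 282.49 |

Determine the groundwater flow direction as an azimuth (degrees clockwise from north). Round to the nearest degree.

286°

Three-point gradient (reference P-1): Δ to P-2 = (-305, 85, -5.57), Δ to P-3 = (-295, 10, -5.03).
∂h/∂x = +0.01688, ∂h/∂y = -0.004949 (det = 22025).
Flow direction (−∇h) has components (-0.01688 E, +0.004949 N).
Azimuth = atan2(E, N) = atan2(-0.01688, +0.004949) = 286.3° ≈ 286°.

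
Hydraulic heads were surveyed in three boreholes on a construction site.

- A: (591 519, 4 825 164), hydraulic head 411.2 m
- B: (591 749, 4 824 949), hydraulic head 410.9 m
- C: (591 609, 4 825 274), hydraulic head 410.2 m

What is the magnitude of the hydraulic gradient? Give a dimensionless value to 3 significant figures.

0.00718

Taking A as reference: B−A = (230, -215, -0.3); C−A = (90, 110, -1.0).
Determinant of the coordinate differences = 230·110 − 90·(-215) = 44650.
∂h/∂x = [(-0.3)·110 − (-1.0)·(-215)] / 44650 = -0.005554
∂h/∂y = [230·(-1.0) − 90·(-0.3)] / 44650 = -0.004546
|∇h| = √(-0.005554² + -0.004546²) = 0.007177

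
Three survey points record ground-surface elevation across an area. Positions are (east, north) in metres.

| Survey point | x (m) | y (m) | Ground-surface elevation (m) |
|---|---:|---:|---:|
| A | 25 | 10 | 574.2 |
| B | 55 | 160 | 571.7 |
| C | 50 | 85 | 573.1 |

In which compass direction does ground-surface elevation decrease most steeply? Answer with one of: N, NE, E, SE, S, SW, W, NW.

NW

Differences from A: to B (Δx, Δy, Δh) = (30, 150, -2.5); to C = (25, 75, -1.1).
Determinant of the coordinate differences = 30·75 − 25·150 = -1500.
∂z/∂x = [(-2.5)·75 − (-1.1)·150] / -1500 = +0.01500
∂z/∂y = [30·(-1.1) − 25·(-2.5)] / -1500 = -0.01967
Steepest decrease is along −∇f = (-0.01500 E, +0.01967 N) → northwest.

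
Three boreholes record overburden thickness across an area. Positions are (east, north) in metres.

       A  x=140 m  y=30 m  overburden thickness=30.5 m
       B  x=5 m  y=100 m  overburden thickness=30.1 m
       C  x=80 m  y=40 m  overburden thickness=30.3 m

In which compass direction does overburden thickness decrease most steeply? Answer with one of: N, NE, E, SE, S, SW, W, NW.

W

With d = a·x + b·y + c and A as origin, the differences give:
  (-135)·a + 70·b = -0.4
  (-60)·a + 10·b = -0.2
Eliminate b (×10 and ×70, subtract): 2850·a = 10.00 → a = ∂d/∂x = +0.003509
Back-substitute: b = ∂d/∂y = +0.001053.
Steepest decrease is along −∇f = (-0.003509 E, -0.001053 N) → west.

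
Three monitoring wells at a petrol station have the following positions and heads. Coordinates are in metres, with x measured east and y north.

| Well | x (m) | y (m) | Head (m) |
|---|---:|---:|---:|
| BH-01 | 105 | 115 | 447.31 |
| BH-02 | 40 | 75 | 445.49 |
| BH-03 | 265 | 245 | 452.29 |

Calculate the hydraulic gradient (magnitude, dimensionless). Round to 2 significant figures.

0.024

Differences from BH-01: to BH-02 (Δx, Δy, Δh) = (-65, -40, -1.82); to BH-03 = (160, 130, +4.98).
Solve a·Δx + b·Δy = Δh: det = (-65)·130 − 160·(-40) = -2050.
∂h/∂x = [(-1.82)·130 − (+4.98)·(-40)] / -2050 = +0.01824
∂h/∂y = [(-65)·(+4.98) − 160·(-1.82)] / -2050 = +0.01585
|∇h| = √(0.01824² + 0.01585²) = 0.02416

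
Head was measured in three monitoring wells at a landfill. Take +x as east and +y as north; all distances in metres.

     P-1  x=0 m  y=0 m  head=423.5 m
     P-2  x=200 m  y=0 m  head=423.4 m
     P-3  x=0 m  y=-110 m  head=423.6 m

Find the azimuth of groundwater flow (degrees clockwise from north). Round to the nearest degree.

∂h/∂x = (423.4 − 423.5) / (200 − 0) = -0.0005000
∂h/∂y = (423.6 − 423.5) / (-110 − 0) = -0.0009091
Flow direction (−∇h) has components (+0.0005000 E, +0.0009091 N).
Azimuth = atan2(E, N) = atan2(+0.0005000, +0.0009091) = 28.8° ≈ 029°.

029°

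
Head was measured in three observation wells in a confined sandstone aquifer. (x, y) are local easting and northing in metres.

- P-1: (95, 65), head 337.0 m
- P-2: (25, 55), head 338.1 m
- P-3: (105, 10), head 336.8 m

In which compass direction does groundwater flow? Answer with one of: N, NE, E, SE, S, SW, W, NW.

Differences from P-1: to P-2 (Δx, Δy, Δh) = (-70, -10, +1.1); to P-3 = (10, -55, -0.2).
Solve a·Δx + b·Δy = Δh: det = (-70)·(-55) − 10·(-10) = 3950.
∂h/∂x = [(+1.1)·(-55) − (-0.2)·(-10)] / 3950 = -0.01582
∂h/∂y = [(-70)·(-0.2) − 10·(+1.1)] / 3950 = +0.0007595
Flow = −∇h = (+0.01582 east, -0.0007595 north), which points east.

E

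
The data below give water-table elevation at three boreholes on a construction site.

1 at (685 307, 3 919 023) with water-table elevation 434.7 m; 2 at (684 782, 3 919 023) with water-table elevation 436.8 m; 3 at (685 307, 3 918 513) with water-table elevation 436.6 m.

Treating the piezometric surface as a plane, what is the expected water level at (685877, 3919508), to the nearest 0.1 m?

430.6 m

∂h/∂x = (436.8 − 434.7) / (684782 − 685307) = -0.004000
∂h/∂y = (436.6 − 434.7) / (3918513 − 3919023) = -0.003725
h(685877, 3919508) = 434.7 + (-0.004000)·(570) + (-0.003725)·(485) = 434.7 -2.280 -1.807 = 430.613 m.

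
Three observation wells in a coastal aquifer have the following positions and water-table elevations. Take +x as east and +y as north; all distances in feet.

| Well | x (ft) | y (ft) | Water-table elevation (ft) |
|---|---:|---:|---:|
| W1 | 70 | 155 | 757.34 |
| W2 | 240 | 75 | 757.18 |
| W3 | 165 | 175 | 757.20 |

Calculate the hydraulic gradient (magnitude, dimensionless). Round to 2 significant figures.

0.0015

Taking W1 as reference: W2−W1 = (170, -80, -0.16); W3−W1 = (95, 20, -0.14).
Determinant of the coordinate differences = 170·20 − 95·(-80) = 11000.
∂h/∂x = [(-0.16)·20 − (-0.14)·(-80)] / 11000 = -0.001309
∂h/∂y = [170·(-0.14) − 95·(-0.16)] / 11000 = -0.0007818
|∇h| = √(-0.001309² + -0.0007818²) = 0.001525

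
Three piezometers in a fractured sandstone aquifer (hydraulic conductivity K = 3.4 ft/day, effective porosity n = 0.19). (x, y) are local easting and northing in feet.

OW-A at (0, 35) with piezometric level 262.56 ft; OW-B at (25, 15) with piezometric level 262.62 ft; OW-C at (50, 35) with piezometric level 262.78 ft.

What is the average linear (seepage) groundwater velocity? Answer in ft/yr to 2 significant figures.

Taking OW-A as reference: OW-B−OW-A = (25, -20, +0.06); OW-C−OW-A = (50, 0, +0.22).
Determinant of the coordinate differences = 25·0 − 50·(-20) = 1000.
∂h/∂x = [(+0.06)·0 − (+0.22)·(-20)] / 1000 = +0.004400
∂h/∂y = [25·(+0.22) − 50·(+0.06)] / 1000 = +0.002500
|∇h| = √(0.004400² + 0.002500²) = 0.005061
Seepage velocity v = K·i/n = 3.4 × 0.005061 / 0.19 = 0.09057 ft/day = 33.08 ft/yr.

33 ft/yr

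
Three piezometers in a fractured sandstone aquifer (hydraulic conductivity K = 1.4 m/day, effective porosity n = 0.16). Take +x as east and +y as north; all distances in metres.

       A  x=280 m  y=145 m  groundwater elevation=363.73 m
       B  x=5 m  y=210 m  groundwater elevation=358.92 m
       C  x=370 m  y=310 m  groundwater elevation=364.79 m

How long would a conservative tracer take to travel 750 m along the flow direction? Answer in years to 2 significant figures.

With h = a·x + b·y + c and A as origin, the differences give:
  (-275)·a + 65·b = -4.81
  90·a + 165·b = +1.06
Eliminate b (×165 and ×65, subtract): -51225·a = -862.550 → a = ∂h/∂x = +0.01684
Back-substitute: b = ∂h/∂y = -0.002760.
|∇h| = √(0.01684² + -0.002760²) = 0.01706
Seepage velocity v = K·i/n = 1.4 × 0.01706 / 0.16 = 0.1493 m/day.
t = 750 / 0.1493 = 5023 days = 13.8 years.

14 years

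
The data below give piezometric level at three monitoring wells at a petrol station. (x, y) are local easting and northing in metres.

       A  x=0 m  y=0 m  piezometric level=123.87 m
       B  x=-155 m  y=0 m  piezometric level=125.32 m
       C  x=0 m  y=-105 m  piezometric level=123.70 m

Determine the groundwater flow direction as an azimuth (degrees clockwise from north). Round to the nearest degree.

100°

∂h/∂x = (125.32 − 123.87) / (-155 − 0) = -0.009355
∂h/∂y = (123.70 − 123.87) / (-105 − 0) = +0.001619
Flow direction (−∇h) has components (+0.009355 E, -0.001619 N).
Azimuth = atan2(E, N) = atan2(+0.009355, -0.001619) = 99.8° ≈ 100°.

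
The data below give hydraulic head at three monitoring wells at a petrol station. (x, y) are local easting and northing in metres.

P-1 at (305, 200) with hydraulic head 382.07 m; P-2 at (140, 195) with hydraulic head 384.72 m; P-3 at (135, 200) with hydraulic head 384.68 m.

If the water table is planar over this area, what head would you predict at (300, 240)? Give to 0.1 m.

381.2 m

Three-point gradient (reference P-1): Δ to P-2 = (-165, -5, +2.65), Δ to P-3 = (-170, 0, +2.61).
∂h/∂x = -0.01535, ∂h/∂y = -0.02335 (det = -850).
h(300, 240) = 382.07 + (-0.01535)·(-5) + (-0.02335)·(40) = 382.07 +0.077 -0.934 = 381.213 m.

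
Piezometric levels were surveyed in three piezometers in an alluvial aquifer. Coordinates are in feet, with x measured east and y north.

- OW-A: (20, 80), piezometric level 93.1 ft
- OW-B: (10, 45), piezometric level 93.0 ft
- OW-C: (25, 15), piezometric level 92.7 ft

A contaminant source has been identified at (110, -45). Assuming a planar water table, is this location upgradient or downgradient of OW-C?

With h = a·x + b·y + c and OW-A as origin, the differences give:
  (-10)·a + (-35)·b = -0.1
  5·a + (-65)·b = -0.4
Eliminate b (×(-65) and ×(-35), subtract): 825·a = -7.50 → a = ∂h/∂x = -0.009091
Back-substitute: b = ∂h/∂y = +0.005455.
Head at (110, -45) = 93.1 + (-0.009091)·(90) + (+0.005455)·(-125) = 91.60 ft.
That is lower than the 92.7 ft at OW-C, so the point is downgradient.

downgradient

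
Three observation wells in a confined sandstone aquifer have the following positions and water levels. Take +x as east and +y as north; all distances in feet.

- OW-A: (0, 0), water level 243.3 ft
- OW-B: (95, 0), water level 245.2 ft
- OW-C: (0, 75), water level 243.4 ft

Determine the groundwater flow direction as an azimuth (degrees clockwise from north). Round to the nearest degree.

∂h/∂x = (245.2 − 243.3) / (95 − 0) = +0.02000
∂h/∂y = (243.4 − 243.3) / (75 − 0) = +0.001333
Flow direction (−∇h) has components (-0.02000 E, -0.001333 N).
Azimuth = atan2(E, N) = atan2(-0.02000, -0.001333) = 266.2° ≈ 266°.

266°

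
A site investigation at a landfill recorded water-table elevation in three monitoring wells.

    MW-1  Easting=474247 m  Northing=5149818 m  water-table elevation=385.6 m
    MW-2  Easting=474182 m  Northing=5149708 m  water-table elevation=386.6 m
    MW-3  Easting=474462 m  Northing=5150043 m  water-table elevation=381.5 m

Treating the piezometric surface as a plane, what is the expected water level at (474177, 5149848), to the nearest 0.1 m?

387.5 m

Three-point gradient (reference MW-1): Δ to MW-2 = (-65, -110, +1.0), Δ to MW-3 = (215, 225, -4.1).
∂h/∂x = -0.02504, ∂h/∂y = +0.005706 (det = 9025).
h(474177, 5149848) = 385.6 + (-0.02504)·(-70) + (+0.005706)·(30) = 385.6 +1.753 +0.171 = 387.524 m.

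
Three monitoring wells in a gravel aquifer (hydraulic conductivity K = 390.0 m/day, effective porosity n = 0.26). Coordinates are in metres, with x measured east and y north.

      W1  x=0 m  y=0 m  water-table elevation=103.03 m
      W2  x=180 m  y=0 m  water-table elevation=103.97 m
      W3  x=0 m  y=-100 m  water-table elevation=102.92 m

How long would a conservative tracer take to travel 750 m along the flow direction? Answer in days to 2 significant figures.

94 days

∂h/∂x = (103.97 − 103.03) / (180 − 0) = +0.005222
∂h/∂y = (102.92 − 103.03) / (-100 − 0) = +0.001100
|∇h| = √(0.005222² + 0.001100²) = 0.005337
Seepage velocity v = K·i/n = 390.0 × 0.005337 / 0.26 = 8.005 m/day.
t = 750 / 8.005 = 93.69 days.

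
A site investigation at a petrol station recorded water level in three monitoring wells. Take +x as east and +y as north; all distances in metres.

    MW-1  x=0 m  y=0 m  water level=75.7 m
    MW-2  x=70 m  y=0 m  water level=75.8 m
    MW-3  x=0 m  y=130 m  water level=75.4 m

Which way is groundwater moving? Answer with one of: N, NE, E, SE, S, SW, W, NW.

∂h/∂x = (75.8 − 75.7) / (70 − 0) = +0.001429
∂h/∂y = (75.4 − 75.7) / (130 − 0) = -0.002308
Flow = −∇h = (-0.001429 east, +0.002308 north), which points northwest.

NW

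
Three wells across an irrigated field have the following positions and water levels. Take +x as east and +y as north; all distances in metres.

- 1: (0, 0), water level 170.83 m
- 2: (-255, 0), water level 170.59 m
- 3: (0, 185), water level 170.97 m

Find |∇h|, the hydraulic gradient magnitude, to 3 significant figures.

0.00121

∂h/∂x = (170.59 − 170.83) / (-255 − 0) = +0.0009412
∂h/∂y = (170.97 − 170.83) / (185 − 0) = +0.0007568
|∇h| = √(0.0009412² + 0.0007568²) = 0.001208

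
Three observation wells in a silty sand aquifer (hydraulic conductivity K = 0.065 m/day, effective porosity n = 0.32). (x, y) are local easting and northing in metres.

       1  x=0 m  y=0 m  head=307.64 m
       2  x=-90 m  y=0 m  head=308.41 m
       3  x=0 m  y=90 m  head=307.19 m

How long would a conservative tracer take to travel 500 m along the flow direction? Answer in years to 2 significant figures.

∂h/∂x = (308.41 − 307.64) / (-90 − 0) = -0.008556
∂h/∂y = (307.19 − 307.64) / (90 − 0) = -0.005000
|∇h| = √(-0.008556² + -0.005000²) = 0.00991
Seepage velocity v = K·i/n = 0.065 × 0.00991 / 0.32 = 0.002013 m/day.
t = 500 / 0.002013 = 2.484e+05 days = 680 years.

680 years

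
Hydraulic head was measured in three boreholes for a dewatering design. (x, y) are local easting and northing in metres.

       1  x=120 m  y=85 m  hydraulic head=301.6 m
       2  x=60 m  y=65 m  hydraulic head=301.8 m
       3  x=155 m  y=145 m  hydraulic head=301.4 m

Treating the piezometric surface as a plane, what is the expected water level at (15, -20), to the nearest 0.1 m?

302.1 m

Differences from 1: to 2 (Δx, Δy, Δh) = (-60, -20, +0.2); to 3 = (35, 60, -0.2).
Solve a·Δx + b·Δy = Δh: det = (-60)·60 − 35·(-20) = -2900.
∂h/∂x = [(+0.2)·60 − (-0.2)·(-20)] / -2900 = -0.002759
∂h/∂y = [(-60)·(-0.2) − 35·(+0.2)] / -2900 = -0.001724
h(15, -20) = 301.6 + (-0.002759)·(-105) + (-0.001724)·(-105) = 301.6 +0.290 +0.181 = 302.071 m.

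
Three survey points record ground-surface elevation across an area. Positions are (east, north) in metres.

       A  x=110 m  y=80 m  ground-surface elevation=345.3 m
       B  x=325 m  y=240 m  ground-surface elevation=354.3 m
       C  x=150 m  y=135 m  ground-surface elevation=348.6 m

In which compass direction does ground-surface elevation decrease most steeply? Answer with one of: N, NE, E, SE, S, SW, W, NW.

S

Differences from A: to B (Δx, Δy, Δh) = (215, 160, +9.0); to C = (40, 55, +3.3).
Determinant of the coordinate differences = 215·55 − 40·160 = 5425.
∂z/∂x = [(+9.0)·55 − (+3.3)·160] / 5425 = -0.006083
∂z/∂y = [215·(+3.3) − 40·(+9.0)] / 5425 = +0.06442
Steepest decrease is along −∇f = (+0.006083 E, -0.06442 N) → south.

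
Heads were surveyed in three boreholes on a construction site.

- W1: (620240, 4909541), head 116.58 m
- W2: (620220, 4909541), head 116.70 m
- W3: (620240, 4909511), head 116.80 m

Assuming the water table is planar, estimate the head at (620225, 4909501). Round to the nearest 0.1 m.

117.0 m

Differences from W1: to W2 (Δx, Δy, Δh) = (-20, 0, +0.12); to W3 = (0, -30, +0.22).
Determinant of the coordinate differences = (-20)·(-30) − 0·0 = 600.
∂h/∂x = [(+0.12)·(-30) − (+0.22)·0] / 600 = -0.006000
∂h/∂y = [(-20)·(+0.22) − 0·(+0.12)] / 600 = -0.007333
h(620225, 4909501) = 116.58 + (-0.006000)·(-15) + (-0.007333)·(-40) = 116.58 +0.090 +0.293 = 116.963 m.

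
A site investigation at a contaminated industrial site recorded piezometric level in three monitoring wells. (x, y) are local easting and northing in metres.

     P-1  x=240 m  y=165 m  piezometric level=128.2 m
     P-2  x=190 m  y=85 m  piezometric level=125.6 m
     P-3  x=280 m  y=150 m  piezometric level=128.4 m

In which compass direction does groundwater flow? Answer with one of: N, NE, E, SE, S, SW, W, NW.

SW

Three-point gradient (reference P-1): Δ to P-2 = (-50, -80, -2.6), Δ to P-3 = (40, -15, +0.2).
∂h/∂x = +0.01392, ∂h/∂y = +0.02380 (det = 3950).
Flow = −∇h = (-0.01392 east, -0.02380 north), which points southwest.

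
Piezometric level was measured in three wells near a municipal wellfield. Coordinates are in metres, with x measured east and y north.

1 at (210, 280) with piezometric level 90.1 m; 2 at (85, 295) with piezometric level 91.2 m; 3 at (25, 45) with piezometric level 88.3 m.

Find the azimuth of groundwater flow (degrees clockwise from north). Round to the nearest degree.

152°

With h = a·x + b·y + c and 1 as origin, the differences give:
  (-125)·a + 15·b = +1.1
  (-185)·a + (-235)·b = -1.8
Eliminate b (×(-235) and ×15, subtract): 32150·a = -231.50 → a = ∂h/∂x = -0.007201
Back-substitute: b = ∂h/∂y = +0.01333.
Flow direction (−∇h) has components (+0.007201 E, -0.01333 N).
Azimuth = atan2(E, N) = atan2(+0.007201, -0.01333) = 151.6° ≈ 152°.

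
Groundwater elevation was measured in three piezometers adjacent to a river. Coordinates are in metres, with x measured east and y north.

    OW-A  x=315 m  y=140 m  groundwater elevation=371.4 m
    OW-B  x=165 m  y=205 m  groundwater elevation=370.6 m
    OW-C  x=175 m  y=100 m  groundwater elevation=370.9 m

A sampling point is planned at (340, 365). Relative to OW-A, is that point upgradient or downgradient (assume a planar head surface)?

downgradient

With h = a·x + b·y + c and OW-A as origin, the differences give:
  (-150)·a + 65·b = -0.8
  (-140)·a + (-40)·b = -0.5
Eliminate b (×(-40) and ×65, subtract): 15100·a = 64.50 → a = ∂h/∂x = +0.004272
Back-substitute: b = ∂h/∂y = -0.002450.
Head at (340, 365) = 371.4 + (+0.004272)·(25) + (-0.002450)·(225) = 370.96 m.
That is lower than the 371.4 m at OW-A, so the point is downgradient.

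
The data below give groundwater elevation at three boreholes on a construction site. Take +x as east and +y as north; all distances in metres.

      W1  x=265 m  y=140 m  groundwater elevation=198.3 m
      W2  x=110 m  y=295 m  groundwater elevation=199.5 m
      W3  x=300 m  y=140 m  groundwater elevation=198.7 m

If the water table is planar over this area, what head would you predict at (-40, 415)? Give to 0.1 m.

200.1 m

With h = a·x + b·y + c and W1 as origin, the differences give:
  (-155)·a + 155·b = +1.2
  35·a + 0·b = +0.4
Eliminate b (×0 and ×155, subtract): -5425·a = -62.00 → a = ∂h/∂x = +0.01143
Back-substitute: b = ∂h/∂y = +0.01917.
h(-40, 415) = 198.3 + (+0.01143)·(-305) + (+0.01917)·(275) = 198.3 -3.486 +5.272 = 200.086 m.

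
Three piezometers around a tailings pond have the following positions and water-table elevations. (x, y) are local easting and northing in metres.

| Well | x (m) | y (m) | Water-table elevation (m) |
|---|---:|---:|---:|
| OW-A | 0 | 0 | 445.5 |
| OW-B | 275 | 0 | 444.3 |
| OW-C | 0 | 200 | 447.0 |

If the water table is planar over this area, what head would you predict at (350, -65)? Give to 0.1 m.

∂h/∂x = (444.3 − 445.5) / (275 − 0) = -0.004364
∂h/∂y = (447.0 − 445.5) / (200 − 0) = +0.007500
h(350, -65) = 445.5 + (-0.004364)·(350) + (+0.007500)·(-65) = 445.5 -1.527 -0.487 = 443.485 m.

443.5 m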